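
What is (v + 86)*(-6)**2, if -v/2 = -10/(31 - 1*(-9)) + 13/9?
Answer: 3010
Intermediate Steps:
v = -43/18 (v = -2*(-10/(31 - 1*(-9)) + 13/9) = -2*(-10/(31 + 9) + 13*(1/9)) = -2*(-10/40 + 13/9) = -2*(-10*1/40 + 13/9) = -2*(-1/4 + 13/9) = -2*43/36 = -43/18 ≈ -2.3889)
(v + 86)*(-6)**2 = (-43/18 + 86)*(-6)**2 = (1505/18)*36 = 3010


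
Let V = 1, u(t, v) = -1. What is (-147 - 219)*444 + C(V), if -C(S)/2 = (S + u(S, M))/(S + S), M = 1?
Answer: -162504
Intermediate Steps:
C(S) = -(-1 + S)/S (C(S) = -2*(S - 1)/(S + S) = -2*(-1 + S)/(2*S) = -2*(-1 + S)*1/(2*S) = -(-1 + S)/S)
(-147 - 219)*444 + C(V) = (-147 - 219)*444 + (1 - 1*1)/1 = -366*444 + 1*(1 - 1) = -162504 + 1*0 = -162504 + 0 = -162504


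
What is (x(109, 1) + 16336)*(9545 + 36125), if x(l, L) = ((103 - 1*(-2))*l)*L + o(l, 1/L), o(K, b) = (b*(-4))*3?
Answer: 1268210230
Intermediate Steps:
o(K, b) = -12*b (o(K, b) = -4*b*3 = -12*b)
x(l, L) = -12/L + 105*L*l (x(l, L) = ((103 - 1*(-2))*l)*L - 12/L = ((103 + 2)*l)*L - 12/L = (105*l)*L - 12/L = 105*L*l - 12/L = -12/L + 105*L*l)
(x(109, 1) + 16336)*(9545 + 36125) = ((-12/1 + 105*1*109) + 16336)*(9545 + 36125) = ((-12*1 + 11445) + 16336)*45670 = ((-12 + 11445) + 16336)*45670 = (11433 + 16336)*45670 = 27769*45670 = 1268210230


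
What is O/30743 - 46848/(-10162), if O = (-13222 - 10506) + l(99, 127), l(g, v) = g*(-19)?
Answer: 590004703/156205183 ≈ 3.7771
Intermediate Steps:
l(g, v) = -19*g
O = -25609 (O = (-13222 - 10506) - 19*99 = -23728 - 1881 = -25609)
O/30743 - 46848/(-10162) = -25609/30743 - 46848/(-10162) = -25609*1/30743 - 46848*(-1/10162) = -25609/30743 + 23424/5081 = 590004703/156205183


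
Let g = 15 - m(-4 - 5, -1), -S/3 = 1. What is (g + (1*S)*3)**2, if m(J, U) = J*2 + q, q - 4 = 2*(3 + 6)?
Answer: 4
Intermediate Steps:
S = -3 (S = -3*1 = -3)
q = 22 (q = 4 + 2*(3 + 6) = 4 + 2*9 = 4 + 18 = 22)
m(J, U) = 22 + 2*J (m(J, U) = J*2 + 22 = 2*J + 22 = 22 + 2*J)
g = 11 (g = 15 - (22 + 2*(-4 - 5)) = 15 - (22 + 2*(-9)) = 15 - (22 - 18) = 15 - 1*4 = 15 - 4 = 11)
(g + (1*S)*3)**2 = (11 + (1*(-3))*3)**2 = (11 - 3*3)**2 = (11 - 9)**2 = 2**2 = 4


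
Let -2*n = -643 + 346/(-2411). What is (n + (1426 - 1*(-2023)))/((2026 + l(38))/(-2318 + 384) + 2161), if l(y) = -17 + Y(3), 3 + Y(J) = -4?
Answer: 17581700999/10071643892 ≈ 1.7457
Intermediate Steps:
Y(J) = -7 (Y(J) = -3 - 4 = -7)
l(y) = -24 (l(y) = -17 - 7 = -24)
n = 1550619/4822 (n = -(-643 + 346/(-2411))/2 = -(-643 + 346*(-1/2411))/2 = -(-643 - 346/2411)/2 = -1/2*(-1550619/2411) = 1550619/4822 ≈ 321.57)
(n + (1426 - 1*(-2023)))/((2026 + l(38))/(-2318 + 384) + 2161) = (1550619/4822 + (1426 - 1*(-2023)))/((2026 - 24)/(-2318 + 384) + 2161) = (1550619/4822 + (1426 + 2023))/(2002/(-1934) + 2161) = (1550619/4822 + 3449)/(2002*(-1/1934) + 2161) = 18181697/(4822*(-1001/967 + 2161)) = 18181697/(4822*(2088686/967)) = (18181697/4822)*(967/2088686) = 17581700999/10071643892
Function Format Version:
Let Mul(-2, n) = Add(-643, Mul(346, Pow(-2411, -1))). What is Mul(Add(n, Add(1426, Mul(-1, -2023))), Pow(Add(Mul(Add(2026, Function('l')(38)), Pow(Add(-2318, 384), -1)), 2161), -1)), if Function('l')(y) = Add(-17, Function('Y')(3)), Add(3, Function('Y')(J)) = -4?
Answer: Rational(17581700999, 10071643892) ≈ 1.7457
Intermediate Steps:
Function('Y')(J) = -7 (Function('Y')(J) = Add(-3, -4) = -7)
Function('l')(y) = -24 (Function('l')(y) = Add(-17, -7) = -24)
n = Rational(1550619, 4822) (n = Mul(Rational(-1, 2), Add(-643, Mul(346, Pow(-2411, -1)))) = Mul(Rational(-1, 2), Add(-643, Mul(346, Rational(-1, 2411)))) = Mul(Rational(-1, 2), Add(-643, Rational(-346, 2411))) = Mul(Rational(-1, 2), Rational(-1550619, 2411)) = Rational(1550619, 4822) ≈ 321.57)
Mul(Add(n, Add(1426, Mul(-1, -2023))), Pow(Add(Mul(Add(2026, Function('l')(38)), Pow(Add(-2318, 384), -1)), 2161), -1)) = Mul(Add(Rational(1550619, 4822), Add(1426, Mul(-1, -2023))), Pow(Add(Mul(Add(2026, -24), Pow(Add(-2318, 384), -1)), 2161), -1)) = Mul(Add(Rational(1550619, 4822), Add(1426, 2023)), Pow(Add(Mul(2002, Pow(-1934, -1)), 2161), -1)) = Mul(Add(Rational(1550619, 4822), 3449), Pow(Add(Mul(2002, Rational(-1, 1934)), 2161), -1)) = Mul(Rational(18181697, 4822), Pow(Add(Rational(-1001, 967), 2161), -1)) = Mul(Rational(18181697, 4822), Pow(Rational(2088686, 967), -1)) = Mul(Rational(18181697, 4822), Rational(967, 2088686)) = Rational(17581700999, 10071643892)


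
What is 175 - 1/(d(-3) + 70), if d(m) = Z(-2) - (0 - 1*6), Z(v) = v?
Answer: 12949/74 ≈ 174.99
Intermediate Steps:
d(m) = 4 (d(m) = -2 - (0 - 1*6) = -2 - (0 - 6) = -2 - 1*(-6) = -2 + 6 = 4)
175 - 1/(d(-3) + 70) = 175 - 1/(4 + 70) = 175 - 1/74 = 12949/74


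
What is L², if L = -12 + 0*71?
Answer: 144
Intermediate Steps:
L = -12 (L = -12 + 0 = -12)
L² = (-12)² = 144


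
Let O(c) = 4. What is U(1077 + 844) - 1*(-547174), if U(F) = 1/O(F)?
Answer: 2188697/4 ≈ 5.4717e+5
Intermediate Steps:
U(F) = ¼ (U(F) = 1/4 = ¼)
U(1077 + 844) - 1*(-547174) = ¼ - 1*(-547174) = ¼ + 547174 = 2188697/4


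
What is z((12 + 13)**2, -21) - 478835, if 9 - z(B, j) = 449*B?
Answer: -759451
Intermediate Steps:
z(B, j) = 9 - 449*B
z((12 + 13)**2, -21) - 478835 = (9 - 449*(12 + 13)**2) - 478835 = (9 - 449*25**2) - 478835 = (9 - 449*625) - 478835 = (9 - 280625) - 478835 = -280616 - 478835 = -759451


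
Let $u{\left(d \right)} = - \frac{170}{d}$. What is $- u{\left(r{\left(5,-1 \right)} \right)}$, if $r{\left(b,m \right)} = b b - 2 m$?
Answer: $\frac{170}{27} \approx 6.2963$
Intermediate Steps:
$r{\left(b,m \right)} = b^{2} - 2 m$
$- u{\left(r{\left(5,-1 \right)} \right)} = - \frac{-170}{5^{2} - -2} = - \frac{-170}{25 + 2} = - \frac{-170}{27} = \left(-1\right) \left(- \frac{170}{27}\right) = \frac{170}{27}$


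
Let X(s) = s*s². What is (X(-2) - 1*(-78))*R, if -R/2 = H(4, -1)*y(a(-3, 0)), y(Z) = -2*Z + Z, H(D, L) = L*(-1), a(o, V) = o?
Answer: -420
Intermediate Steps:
X(s) = s³
H(D, L) = -L
y(Z) = -Z
R = -6 (R = -2*(-1*(-1))*(-1*(-3)) = -2*3 = -6)
(X(-2) - 1*(-78))*R = ((-2)³ - 1*(-78))*(-6) = (-8 + 78)*(-6) = 70*(-6) = -420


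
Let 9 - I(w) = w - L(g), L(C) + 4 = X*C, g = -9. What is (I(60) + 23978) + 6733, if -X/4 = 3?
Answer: 30764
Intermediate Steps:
X = -12 (X = -4*3 = -12)
L(C) = -4 - 12*C
I(w) = 113 - w (I(w) = 9 - (w - (-4 - 12*(-9))) = 9 - (w - (-4 + 108)) = 9 - (w - 1*104) = 9 - (w - 104) = 9 - (-104 + w) = 9 + (104 - w) = 113 - w)
(I(60) + 23978) + 6733 = ((113 - 1*60) + 23978) + 6733 = ((113 - 60) + 23978) + 6733 = (53 + 23978) + 6733 = 24031 + 6733 = 30764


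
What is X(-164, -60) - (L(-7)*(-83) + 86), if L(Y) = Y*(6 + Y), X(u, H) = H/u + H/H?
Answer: 20351/41 ≈ 496.37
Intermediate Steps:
X(u, H) = 1 + H/u (X(u, H) = H/u + 1 = 1 + H/u)
X(-164, -60) - (L(-7)*(-83) + 86) = (-60 - 164)/(-164) - (-7*(6 - 7)*(-83) + 86) = -1/164*(-224) - (-7*(-1)*(-83) + 86) = 56/41 - (7*(-83) + 86) = 56/41 - (-581 + 86) = 56/41 - 1*(-495) = 56/41 + 495 = 20351/41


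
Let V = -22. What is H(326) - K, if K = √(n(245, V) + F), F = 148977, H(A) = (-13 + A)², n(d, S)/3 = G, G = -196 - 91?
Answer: 97969 - 2*√37029 ≈ 97584.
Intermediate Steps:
G = -287
n(d, S) = -861 (n(d, S) = 3*(-287) = -861)
K = 2*√37029 (K = √(-861 + 148977) = √148116 = 2*√37029 ≈ 384.86)
H(326) - K = (-13 + 326)² - 2*√37029 = 313² - 2*√37029 = 97969 - 2*√37029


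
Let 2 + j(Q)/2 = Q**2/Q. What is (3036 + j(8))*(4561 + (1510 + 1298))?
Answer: 22460712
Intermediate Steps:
j(Q) = -4 + 2*Q (j(Q) = -4 + 2*(Q**2/Q) = -4 + 2*Q)
(3036 + j(8))*(4561 + (1510 + 1298)) = (3036 + (-4 + 2*8))*(4561 + (1510 + 1298)) = (3036 + (-4 + 16))*(4561 + 2808) = (3036 + 12)*7369 = 3048*7369 = 22460712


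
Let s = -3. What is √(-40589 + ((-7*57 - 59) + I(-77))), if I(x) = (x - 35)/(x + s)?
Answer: 2*I*√256535/5 ≈ 202.6*I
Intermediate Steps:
I(x) = (-35 + x)/(-3 + x) (I(x) = (x - 35)/(x - 3) = (-35 + x)/(-3 + x))
√(-40589 + ((-7*57 - 59) + I(-77))) = √(-40589 + ((-7*57 - 59) + (-35 - 77)/(-3 - 77))) = √(-40589 + ((-399 - 59) - 112/(-80))) = √(-40589 + (-458 - 1/80*(-112))) = √(-40589 + (-458 + 7/5)) = √(-40589 - 2283/5) = √(-205228/5) = 2*I*√256535/5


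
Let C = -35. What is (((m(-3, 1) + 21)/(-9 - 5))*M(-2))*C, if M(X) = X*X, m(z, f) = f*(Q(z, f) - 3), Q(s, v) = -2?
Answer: 160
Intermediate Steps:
m(z, f) = -5*f (m(z, f) = f*(-2 - 3) = f*(-5) = -5*f)
M(X) = X²
(((m(-3, 1) + 21)/(-9 - 5))*M(-2))*C = (((-5*1 + 21)/(-9 - 5))*(-2)²)*(-35) = (((-5 + 21)/(-14))*4)*(-35) = ((16*(-1/14))*4)*(-35) = -8/7*4*(-35) = -32/7*(-35) = 160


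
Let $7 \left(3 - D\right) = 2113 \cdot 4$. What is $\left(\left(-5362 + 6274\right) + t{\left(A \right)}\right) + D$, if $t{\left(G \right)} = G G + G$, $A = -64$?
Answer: $\frac{26177}{7} \approx 3739.6$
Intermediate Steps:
$D = - \frac{8431}{7}$ ($D = 3 - \frac{2113 \cdot 4}{7} = 3 - \frac{8452}{7} = - \frac{8431}{7} \approx -1204.4$)
$t{\left(G \right)} = G + G^{2}$ ($t{\left(G \right)} = G^{2} + G = G + G^{2}$)
$\left(\left(-5362 + 6274\right) + t{\left(A \right)}\right) + D = \left(\left(-5362 + 6274\right) - 64 \left(1 - 64\right)\right) - \frac{8431}{7} = \left(912 - -4032\right) - \frac{8431}{7} = \left(912 + 4032\right) - \frac{8431}{7} = 4944 - \frac{8431}{7} = \frac{26177}{7}$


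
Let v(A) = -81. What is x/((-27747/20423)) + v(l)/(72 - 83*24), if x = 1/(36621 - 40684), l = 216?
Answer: 3056944367/72151079040 ≈ 0.042369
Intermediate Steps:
x = -1/4063 (x = 1/(-4063) = -1/4063 ≈ -0.00024612)
x/((-27747/20423)) + v(l)/(72 - 83*24) = -1/(4063*((-27747/20423))) - 81/(72 - 83*24) = -1/(4063*((-27747*1/20423))) - 81/(72 - 1992) = -1/(4063*(-27747/20423)) - 81/(-1920) = -1/4063*(-20423/27747) - 81*(-1/1920) = 20423/112736061 + 27/640 = 3056944367/72151079040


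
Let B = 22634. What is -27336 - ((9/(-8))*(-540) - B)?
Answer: -10619/2 ≈ -5309.5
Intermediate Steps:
-27336 - ((9/(-8))*(-540) - B) = -27336 - ((9/(-8))*(-540) - 1*22634) = -27336 - ((9*(-⅛))*(-540) - 22634) = -27336 - (-9/8*(-540) - 22634) = -27336 - (1215/2 - 22634) = -27336 - 1*(-44053/2) = -27336 + 44053/2 = -10619/2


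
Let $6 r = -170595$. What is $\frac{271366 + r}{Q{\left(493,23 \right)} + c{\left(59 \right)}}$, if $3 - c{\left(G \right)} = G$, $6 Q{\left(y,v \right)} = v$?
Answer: $- \frac{1457601}{313} \approx -4656.9$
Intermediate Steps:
$r = - \frac{56865}{2}$ ($r = \frac{1}{6} \left(-170595\right) = - \frac{56865}{2} \approx -28433.0$)
$Q{\left(y,v \right)} = \frac{v}{6}$
$c{\left(G \right)} = 3 - G$
$\frac{271366 + r}{Q{\left(493,23 \right)} + c{\left(59 \right)}} = \frac{271366 - \frac{56865}{2}}{\frac{1}{6} \cdot 23 + \left(3 - 59\right)} = \frac{485867}{2 \left(\frac{23}{6} + \left(3 - 59\right)\right)} = \frac{485867}{2 \left(\frac{23}{6} - 56\right)} = \frac{485867}{2 \left(- \frac{313}{6}\right)} = \frac{485867}{2} \left(- \frac{6}{313}\right) = - \frac{1457601}{313}$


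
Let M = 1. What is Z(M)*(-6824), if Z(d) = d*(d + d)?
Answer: -13648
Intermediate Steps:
Z(d) = 2*d² (Z(d) = d*(2*d) = 2*d²)
Z(M)*(-6824) = (2*1²)*(-6824) = (2*1)*(-6824) = 2*(-6824) = -13648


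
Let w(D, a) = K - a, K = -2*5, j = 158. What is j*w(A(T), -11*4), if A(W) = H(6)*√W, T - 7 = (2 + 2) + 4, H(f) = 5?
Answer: 5372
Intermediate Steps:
K = -10
T = 15 (T = 7 + ((2 + 2) + 4) = 7 + (4 + 4) = 7 + 8 = 15)
A(W) = 5*√W
w(D, a) = -10 - a
j*w(A(T), -11*4) = 158*(-10 - (-11)*4) = 158*(-10 - 1*(-44)) = 158*(-10 + 44) = 158*34 = 5372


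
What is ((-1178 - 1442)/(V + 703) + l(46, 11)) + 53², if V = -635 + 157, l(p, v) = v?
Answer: 126376/45 ≈ 2808.4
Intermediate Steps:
V = -478
((-1178 - 1442)/(V + 703) + l(46, 11)) + 53² = ((-1178 - 1442)/(-478 + 703) + 11) + 53² = (-2620/225 + 11) + 2809 = (-2620*1/225 + 11) + 2809 = (-524/45 + 11) + 2809 = -29/45 + 2809 = 126376/45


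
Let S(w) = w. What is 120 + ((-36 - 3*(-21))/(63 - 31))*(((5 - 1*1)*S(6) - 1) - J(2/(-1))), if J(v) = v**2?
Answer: 4353/32 ≈ 136.03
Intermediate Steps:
120 + ((-36 - 3*(-21))/(63 - 31))*(((5 - 1*1)*S(6) - 1) - J(2/(-1))) = 120 + ((-36 - 3*(-21))/(63 - 31))*(((5 - 1*1)*6 - 1) - (2/(-1))**2) = 120 + ((-36 + 63)/32)*(((5 - 1)*6 - 1) - (2*(-1))**2) = 120 + (27*(1/32))*((4*6 - 1) - 1*(-2)**2) = 120 + 27*((24 - 1) - 1*4)/32 = 120 + 27*(23 - 4)/32 = 120 + (27/32)*19 = 120 + 513/32 = 4353/32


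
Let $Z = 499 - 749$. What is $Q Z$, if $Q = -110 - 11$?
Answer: $30250$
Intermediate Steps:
$Q = -121$ ($Q = -110 - 11 = -121$)
$Z = -250$ ($Z = 499 - 749 = -250$)
$Q Z = \left(-121\right) \left(-250\right) = 30250$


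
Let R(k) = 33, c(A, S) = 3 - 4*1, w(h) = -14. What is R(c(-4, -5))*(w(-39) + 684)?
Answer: 22110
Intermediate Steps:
c(A, S) = -1 (c(A, S) = 3 - 4 = -1)
R(c(-4, -5))*(w(-39) + 684) = 33*(-14 + 684) = 33*670 = 22110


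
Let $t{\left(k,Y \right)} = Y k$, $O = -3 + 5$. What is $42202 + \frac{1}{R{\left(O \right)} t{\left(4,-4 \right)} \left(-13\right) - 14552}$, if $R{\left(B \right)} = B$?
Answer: $\frac{596567471}{14136} \approx 42202.0$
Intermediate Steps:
$O = 2$
$42202 + \frac{1}{R{\left(O \right)} t{\left(4,-4 \right)} \left(-13\right) - 14552} = 42202 + \frac{1}{2 \left(\left(-4\right) 4\right) \left(-13\right) - 14552} = 42202 + \frac{1}{2 \left(-16\right) \left(-13\right) - 14552} = 42202 + \frac{1}{\left(-32\right) \left(-13\right) - 14552} = 42202 + \frac{1}{416 - 14552} = 42202 + \frac{1}{-14136} = 42202 - \frac{1}{14136} = \frac{596567471}{14136}$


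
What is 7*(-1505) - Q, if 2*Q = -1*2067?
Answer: -19003/2 ≈ -9501.5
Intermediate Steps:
Q = -2067/2 (Q = (-1*2067)/2 = (½)*(-2067) = -2067/2 ≈ -1033.5)
7*(-1505) - Q = 7*(-1505) - 1*(-2067/2) = -10535 + 2067/2 = -19003/2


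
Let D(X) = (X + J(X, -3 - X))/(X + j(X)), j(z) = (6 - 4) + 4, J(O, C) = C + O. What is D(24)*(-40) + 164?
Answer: 136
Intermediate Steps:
j(z) = 6 (j(z) = 2 + 4 = 6)
D(X) = (-3 + X)/(6 + X) (D(X) = (X + ((-3 - X) + X))/(X + 6) = (X - 3)/(6 + X) = (-3 + X)/(6 + X))
D(24)*(-40) + 164 = ((-3 + 24)/(6 + 24))*(-40) + 164 = (21/30)*(-40) + 164 = ((1/30)*21)*(-40) + 164 = (7/10)*(-40) + 164 = -28 + 164 = 136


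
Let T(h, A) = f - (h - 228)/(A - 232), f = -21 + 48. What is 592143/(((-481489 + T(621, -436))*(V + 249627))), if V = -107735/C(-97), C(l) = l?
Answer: -19184248914/3911103167485271 ≈ -4.9051e-6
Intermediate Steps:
V = 107735/97 (V = -107735/(-97) = -107735*(-1/97) = 107735/97 ≈ 1110.7)
f = 27
T(h, A) = 27 - (-228 + h)/(-232 + A) (T(h, A) = 27 - (h - 228)/(A - 232) = 27 - (-228 + h)/(-232 + A))
592143/(((-481489 + T(621, -436))*(V + 249627))) = 592143/(((-481489 + (-6036 - 1*621 + 27*(-436))/(-232 - 436))*(107735/97 + 249627))) = 592143/(((-481489 + (-6036 - 621 - 11772)/(-668))*(24321554/97))) = 592143/(((-481489 - 1/668*(-18429))*(24321554/97))) = 592143/(((-481489 + 18429/668)*(24321554/97))) = 592143/((-321616223/668*24321554/97)) = 592143/(-3911103167485271/32398) = 592143*(-32398/3911103167485271) = -19184248914/3911103167485271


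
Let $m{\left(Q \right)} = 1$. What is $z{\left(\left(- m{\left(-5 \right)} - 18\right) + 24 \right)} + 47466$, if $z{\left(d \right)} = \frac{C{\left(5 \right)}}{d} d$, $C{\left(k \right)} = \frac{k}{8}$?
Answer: $\frac{379733}{8} \approx 47467.0$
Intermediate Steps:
$C{\left(k \right)} = \frac{k}{8}$ ($C{\left(k \right)} = k \frac{1}{8} = \frac{k}{8}$)
$z{\left(d \right)} = \frac{5}{8}$ ($z{\left(d \right)} = \frac{\frac{1}{8} \cdot 5}{d} d = \frac{5}{8 d} d = \frac{5}{8}$)
$z{\left(\left(- m{\left(-5 \right)} - 18\right) + 24 \right)} + 47466 = \frac{5}{8} + 47466 = \frac{379733}{8}$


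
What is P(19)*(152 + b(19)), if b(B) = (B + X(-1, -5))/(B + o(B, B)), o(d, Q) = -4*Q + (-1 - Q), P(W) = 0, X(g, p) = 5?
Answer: 0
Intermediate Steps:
o(d, Q) = -1 - 5*Q
b(B) = (5 + B)/(-1 - 4*B) (b(B) = (B + 5)/(B + (-1 - 5*B)) = (5 + B)/(-1 - 4*B))
P(19)*(152 + b(19)) = 0*(152 + (-5 - 1*19)/(1 + 4*19)) = 0*(152 + (-5 - 19)/(1 + 76)) = 0*(152 - 24/77) = 0*(11680/77) = 0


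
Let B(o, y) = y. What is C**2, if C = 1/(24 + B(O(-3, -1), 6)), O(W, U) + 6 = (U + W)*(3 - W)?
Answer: 1/900 ≈ 0.0011111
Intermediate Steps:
O(W, U) = -6 + (3 - W)*(U + W) (O(W, U) = -6 + (U + W)*(3 - W) = -6 + (3 - W)*(U + W))
C = 1/30 (C = 1/(24 + 6) = 1/30 ≈ 0.033333)
C**2 = (1/30)**2 = 1/900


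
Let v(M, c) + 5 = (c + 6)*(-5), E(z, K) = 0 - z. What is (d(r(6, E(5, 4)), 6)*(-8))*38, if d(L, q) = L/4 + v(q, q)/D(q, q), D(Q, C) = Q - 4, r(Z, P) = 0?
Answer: 9880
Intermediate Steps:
E(z, K) = -z
v(M, c) = -35 - 5*c (v(M, c) = -5 + (c + 6)*(-5) = -5 + (6 + c)*(-5) = -5 + (-30 - 5*c) = -35 - 5*c)
D(Q, C) = -4 + Q
d(L, q) = L/4 + (-35 - 5*q)/(-4 + q)
(d(r(6, E(5, 4)), 6)*(-8))*38 = (((-140 - 20*6 + 0*(-4 + 6))/(4*(-4 + 6)))*(-8))*38 = (((1/4)*(-140 - 120 + 0*2)/2)*(-8))*38 = (((1/4)*(1/2)*(-140 - 120 + 0))*(-8))*38 = (((1/4)*(1/2)*(-260))*(-8))*38 = -65/2*(-8)*38 = 260*38 = 9880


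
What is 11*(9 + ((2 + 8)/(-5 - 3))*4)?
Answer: 44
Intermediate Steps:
11*(9 + ((2 + 8)/(-5 - 3))*4) = 11*(9 + (10/(-8))*4) = 11*(9 + (10*(-⅛))*4) = 11*(9 - 5/4*4) = 11*(9 - 5) = 11*4 = 44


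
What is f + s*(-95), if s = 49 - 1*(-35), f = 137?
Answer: -7843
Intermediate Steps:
s = 84 (s = 49 + 35 = 84)
f + s*(-95) = 137 + 84*(-95) = 137 - 7980 = -7843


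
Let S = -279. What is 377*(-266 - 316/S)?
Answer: -27859546/279 ≈ -99855.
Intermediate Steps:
377*(-266 - 316/S) = 377*(-266 - 316/(-279)) = 377*(-266 - 316*(-1/279)) = 377*(-266 + 316/279) = 377*(-73898/279) = -27859546/279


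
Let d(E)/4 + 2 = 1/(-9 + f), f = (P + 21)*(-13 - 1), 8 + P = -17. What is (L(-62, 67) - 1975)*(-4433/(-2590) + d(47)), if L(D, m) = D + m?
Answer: 148760413/12173 ≈ 12221.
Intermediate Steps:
P = -25 (P = -8 - 17 = -25)
f = 56 (f = (-25 + 21)*(-13 - 1) = -4*(-14) = 56)
d(E) = -372/47 (d(E) = -8 + 4/(-9 + 56) = -8 + 4/47 = -372/47)
(L(-62, 67) - 1975)*(-4433/(-2590) + d(47)) = ((-62 + 67) - 1975)*(-4433/(-2590) - 372/47) = (5 - 1975)*(-4433*(-1/2590) - 372/47) = -1970*(4433/2590 - 372/47) = -1970*(-755129/121730) = 148760413/12173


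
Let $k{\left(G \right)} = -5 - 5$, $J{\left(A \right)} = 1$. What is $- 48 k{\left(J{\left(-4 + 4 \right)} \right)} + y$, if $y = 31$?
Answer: $511$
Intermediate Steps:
$k{\left(G \right)} = -10$
$- 48 k{\left(J{\left(-4 + 4 \right)} \right)} + y = \left(-48\right) \left(-10\right) + 31 = 480 + 31 = 511$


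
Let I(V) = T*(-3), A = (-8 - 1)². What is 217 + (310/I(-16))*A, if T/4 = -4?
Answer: 5921/8 ≈ 740.13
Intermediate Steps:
T = -16 (T = 4*(-4) = -16)
A = 81 (A = (-9)² = 81)
I(V) = 48 (I(V) = -16*(-3) = 48)
217 + (310/I(-16))*A = 217 + (310/48)*81 = 217 + (310*(1/48))*81 = 217 + (155/24)*81 = 217 + 4185/8 = 5921/8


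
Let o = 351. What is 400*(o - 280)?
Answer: 28400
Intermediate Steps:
400*(o - 280) = 400*(351 - 280) = 400*71 = 28400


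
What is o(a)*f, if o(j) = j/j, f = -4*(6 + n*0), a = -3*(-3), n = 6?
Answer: -24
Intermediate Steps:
a = 9
f = -24 (f = -4*(6 + 6*0) = -4*(6 + 0) = -4*6 = -24)
o(j) = 1
o(a)*f = 1*(-24) = -24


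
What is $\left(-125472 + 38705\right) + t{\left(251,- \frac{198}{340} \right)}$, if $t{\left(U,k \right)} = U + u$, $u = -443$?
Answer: $-86959$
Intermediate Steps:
$t{\left(U,k \right)} = -443 + U$ ($t{\left(U,k \right)} = U - 443 = -443 + U$)
$\left(-125472 + 38705\right) + t{\left(251,- \frac{198}{340} \right)} = \left(-125472 + 38705\right) + \left(-443 + 251\right) = -86767 - 192 = -86959$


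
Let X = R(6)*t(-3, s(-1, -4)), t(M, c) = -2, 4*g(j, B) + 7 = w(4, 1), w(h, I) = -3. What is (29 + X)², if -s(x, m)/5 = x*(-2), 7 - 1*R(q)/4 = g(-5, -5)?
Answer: 2209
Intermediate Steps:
g(j, B) = -5/2 (g(j, B) = -7/4 + (¼)*(-3) = -7/4 - ¾ = -5/2)
R(q) = 38 (R(q) = 28 - 4*(-5/2) = 28 + 10 = 38)
s(x, m) = 10*x (s(x, m) = -5*x*(-2) = -(-10)*x = 10*x)
X = -76 (X = 38*(-2) = -76)
(29 + X)² = (29 - 76)² = (-47)² = 2209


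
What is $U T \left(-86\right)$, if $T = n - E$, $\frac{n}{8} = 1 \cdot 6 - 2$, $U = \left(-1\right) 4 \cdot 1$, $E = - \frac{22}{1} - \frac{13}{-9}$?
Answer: $\frac{162712}{9} \approx 18079.0$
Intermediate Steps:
$E = - \frac{185}{9}$ ($E = \left(-22\right) 1 - - \frac{13}{9} = -22 + \frac{13}{9} = - \frac{185}{9} \approx -20.556$)
$U = -4$ ($U = \left(-4\right) 1 = -4$)
$n = 32$ ($n = 8 \left(1 \cdot 6 - 2\right) = 8 \left(6 - 2\right) = 8 \cdot 4 = 32$)
$T = \frac{473}{9}$ ($T = 32 - - \frac{185}{9} = 32 + \frac{185}{9} = \frac{473}{9} \approx 52.556$)
$U T \left(-86\right) = \left(-4\right) \frac{473}{9} \left(-86\right) = \left(- \frac{1892}{9}\right) \left(-86\right) = \frac{162712}{9}$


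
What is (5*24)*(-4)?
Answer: -480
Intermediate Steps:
(5*24)*(-4) = 120*(-4) = -480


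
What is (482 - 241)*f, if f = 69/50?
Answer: 16629/50 ≈ 332.58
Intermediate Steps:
f = 69/50 (f = 69*(1/50) = 69/50 ≈ 1.3800)
(482 - 241)*f = (482 - 241)*(69/50) = 241*(69/50) = 16629/50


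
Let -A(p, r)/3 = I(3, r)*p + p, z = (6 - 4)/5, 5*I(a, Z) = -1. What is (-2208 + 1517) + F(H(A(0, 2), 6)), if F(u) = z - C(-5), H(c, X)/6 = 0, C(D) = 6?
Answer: -3483/5 ≈ -696.60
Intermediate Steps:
I(a, Z) = -⅕ (I(a, Z) = (⅕)*(-1) = -⅕)
z = ⅖ (z = (⅕)*2 = ⅖ ≈ 0.40000)
A(p, r) = -12*p/5 (A(p, r) = -3*(-p/5 + p) = -12*p/5)
H(c, X) = 0 (H(c, X) = 6*0 = 0)
F(u) = -28/5 (F(u) = ⅖ - 1*6 = ⅖ - 6 = -28/5)
(-2208 + 1517) + F(H(A(0, 2), 6)) = (-2208 + 1517) - 28/5 = -691 - 28/5 = -3483/5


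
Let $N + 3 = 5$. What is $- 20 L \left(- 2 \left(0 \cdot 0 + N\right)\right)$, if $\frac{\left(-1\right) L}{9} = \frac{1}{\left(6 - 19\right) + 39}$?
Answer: $- \frac{360}{13} \approx -27.692$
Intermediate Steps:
$N = 2$ ($N = -3 + 5 = 2$)
$L = - \frac{9}{26}$ ($L = - \frac{9}{\left(6 - 19\right) + 39} = - \frac{9}{-13 + 39} = - \frac{9}{26} \approx -0.34615$)
$- 20 L \left(- 2 \left(0 \cdot 0 + N\right)\right) = \left(-20\right) \left(- \frac{9}{26}\right) \left(- 2 \left(0 \cdot 0 + 2\right)\right) = \frac{90 \left(- 2 \left(0 + 2\right)\right)}{13} = \frac{90 \left(\left(-2\right) 2\right)}{13} = \frac{90}{13} \left(-4\right) = - \frac{360}{13}$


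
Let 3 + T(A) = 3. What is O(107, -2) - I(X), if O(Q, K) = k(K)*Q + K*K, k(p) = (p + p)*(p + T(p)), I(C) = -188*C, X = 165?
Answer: 31880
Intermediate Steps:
T(A) = 0 (T(A) = -3 + 3 = 0)
k(p) = 2*p² (k(p) = (p + p)*(p + 0) = (2*p)*p = 2*p²)
O(Q, K) = K² + 2*Q*K² (O(Q, K) = (2*K²)*Q + K*K = 2*Q*K² + K² = K² + 2*Q*K²)
O(107, -2) - I(X) = (-2)²*(1 + 2*107) - (-188)*165 = 4*(1 + 214) - 1*(-31020) = 4*215 + 31020 = 860 + 31020 = 31880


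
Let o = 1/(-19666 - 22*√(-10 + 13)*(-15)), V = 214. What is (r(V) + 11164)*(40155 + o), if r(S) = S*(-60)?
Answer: -3250788470296433/48303107 + 69135*√3/48303107 ≈ -6.7300e+7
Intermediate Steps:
r(S) = -60*S
o = 1/(-19666 + 330*√3) (o = 1/(-19666 - 22*√3*(-15)) = 1/(-19666 + 330*√3) ≈ -5.2371e-5)
(r(V) + 11164)*(40155 + o) = (-60*214 + 11164)*(40155 + (-9833/193212428 - 165*√3/193212428)) = (-12840 + 11164)*(7758445036507/193212428 - 165*√3/193212428) = -1676*(7758445036507/193212428 - 165*√3/193212428) = -3250788470296433/48303107 + 69135*√3/48303107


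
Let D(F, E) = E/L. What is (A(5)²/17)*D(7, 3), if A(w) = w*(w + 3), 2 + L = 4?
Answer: 2400/17 ≈ 141.18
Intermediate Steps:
L = 2 (L = -2 + 4 = 2)
D(F, E) = E/2
A(w) = w*(3 + w)
(A(5)²/17)*D(7, 3) = ((5*(3 + 5))²/17)*((½)*3) = ((5*8)²*(1/17))*(3/2) = (40²*(1/17))*(3/2) = (1600*(1/17))*(3/2) = (1600/17)*(3/2) = 2400/17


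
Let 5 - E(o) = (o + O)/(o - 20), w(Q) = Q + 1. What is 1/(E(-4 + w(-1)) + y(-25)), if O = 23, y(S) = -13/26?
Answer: 24/127 ≈ 0.18898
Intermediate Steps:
w(Q) = 1 + Q
y(S) = -1/2 (y(S) = -13*1/26 = -1/2)
E(o) = 5 - (23 + o)/(-20 + o) (E(o) = 5 - (o + 23)/(o - 20) = 5 - (23 + o)/(-20 + o))
1/(E(-4 + w(-1)) + y(-25)) = 1/((-123 + 4*(-4 + (1 - 1)))/(-20 + (-4 + (1 - 1))) - 1/2) = 1/((-123 + 4*(-4 + 0))/(-20 + (-4 + 0)) - 1/2) = 1/((-123 + 4*(-4))/(-20 - 4) - 1/2) = 1/((-123 - 16)/(-24) - 1/2) = 1/(-1/24*(-139) - 1/2) = 1/(139/24 - 1/2) = 1/(127/24) = 24/127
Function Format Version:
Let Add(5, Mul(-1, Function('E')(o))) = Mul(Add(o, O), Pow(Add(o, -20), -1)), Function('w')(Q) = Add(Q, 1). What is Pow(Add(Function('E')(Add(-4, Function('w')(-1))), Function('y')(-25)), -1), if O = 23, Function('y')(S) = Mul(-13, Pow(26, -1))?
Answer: Rational(24, 127) ≈ 0.18898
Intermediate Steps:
Function('w')(Q) = Add(1, Q)
Function('y')(S) = Rational(-1, 2) (Function('y')(S) = Mul(-13, Rational(1, 26)) = Rational(-1, 2))
Function('E')(o) = Add(5, Mul(-1, Pow(Add(-20, o), -1), Add(23, o))) (Function('E')(o) = Add(5, Mul(-1, Mul(Add(o, 23), Pow(Add(o, -20), -1)))) = Add(5, Mul(-1, Mul(Add(23, o), Pow(Add(-20, o), -1)))) = Add(5, Mul(-1, Mul(Pow(Add(-20, o), -1), Add(23, o)))) = Add(5, Mul(-1, Pow(Add(-20, o), -1), Add(23, o))))
Pow(Add(Function('E')(Add(-4, Function('w')(-1))), Function('y')(-25)), -1) = Pow(Add(Mul(Pow(Add(-20, Add(-4, Add(1, -1))), -1), Add(-123, Mul(4, Add(-4, Add(1, -1))))), Rational(-1, 2)), -1) = Pow(Add(Mul(Pow(Add(-20, Add(-4, 0)), -1), Add(-123, Mul(4, Add(-4, 0)))), Rational(-1, 2)), -1) = Pow(Add(Mul(Pow(Add(-20, -4), -1), Add(-123, Mul(4, -4))), Rational(-1, 2)), -1) = Pow(Add(Mul(Pow(-24, -1), Add(-123, -16)), Rational(-1, 2)), -1) = Pow(Add(Mul(Rational(-1, 24), -139), Rational(-1, 2)), -1) = Pow(Add(Rational(139, 24), Rational(-1, 2)), -1) = Pow(Rational(127, 24), -1) = Rational(24, 127)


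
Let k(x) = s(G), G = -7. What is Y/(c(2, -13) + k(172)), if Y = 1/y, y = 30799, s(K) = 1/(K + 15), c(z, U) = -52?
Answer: -8/12781585 ≈ -6.2590e-7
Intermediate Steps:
s(K) = 1/(15 + K)
k(x) = 1/8 (k(x) = 1/(15 - 7) = 1/8)
Y = 1/30799 ≈ 3.2469e-5
Y/(c(2, -13) + k(172)) = 1/(30799*(-52 + 1/8)) = 1/(30799*(-415/8)) = (1/30799)*(-8/415) = -8/12781585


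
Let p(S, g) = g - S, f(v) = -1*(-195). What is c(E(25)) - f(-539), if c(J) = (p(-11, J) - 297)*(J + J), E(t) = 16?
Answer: -8835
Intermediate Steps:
f(v) = 195
c(J) = 2*J*(-286 + J) (c(J) = ((J - 1*(-11)) - 297)*(J + J) = ((J + 11) - 297)*(2*J) = ((11 + J) - 297)*(2*J) = (-286 + J)*(2*J) = 2*J*(-286 + J))
c(E(25)) - f(-539) = 2*16*(-286 + 16) - 1*195 = 2*16*(-270) - 195 = -8640 - 195 = -8835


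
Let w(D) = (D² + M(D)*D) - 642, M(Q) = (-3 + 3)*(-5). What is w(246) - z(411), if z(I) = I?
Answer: 59463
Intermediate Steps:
M(Q) = 0 (M(Q) = 0*(-5) = 0)
w(D) = -642 + D² (w(D) = (D² + 0*D) - 642 = (D² + 0) - 642 = D² - 642 = -642 + D²)
w(246) - z(411) = (-642 + 246²) - 1*411 = (-642 + 60516) - 411 = 59874 - 411 = 59463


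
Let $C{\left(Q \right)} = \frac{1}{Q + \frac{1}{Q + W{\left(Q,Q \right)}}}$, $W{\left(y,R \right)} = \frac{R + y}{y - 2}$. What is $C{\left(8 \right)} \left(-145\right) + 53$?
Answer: $\frac{9087}{259} \approx 35.085$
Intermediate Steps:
$W{\left(y,R \right)} = \frac{R + y}{-2 + y}$
$C{\left(Q \right)} = \frac{1}{Q + \frac{1}{Q + \frac{2 Q}{-2 + Q}}}$ ($C{\left(Q \right)} = \frac{1}{Q + \frac{1}{Q + \frac{Q + Q}{-2 + Q}}} = \frac{1}{Q + \frac{1}{Q + \frac{2 Q}{-2 + Q}}}$)
$C{\left(8 \right)} \left(-145\right) + 53 = \frac{8^{2}}{-2 + 8 + 8^{3}} \left(-145\right) + 53 = \frac{64}{-2 + 8 + 512} \left(-145\right) + 53 = \frac{64}{518} \left(-145\right) + 53 = 64 \cdot \frac{1}{518} \left(-145\right) + 53 = \frac{32}{259} \left(-145\right) + 53 = - \frac{4640}{259} + 53 = \frac{9087}{259}$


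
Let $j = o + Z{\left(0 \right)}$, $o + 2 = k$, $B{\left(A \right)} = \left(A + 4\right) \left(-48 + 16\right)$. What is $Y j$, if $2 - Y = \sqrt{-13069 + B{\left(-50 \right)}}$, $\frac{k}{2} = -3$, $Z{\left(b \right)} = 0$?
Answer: $-16 + 8 i \sqrt{11597} \approx -16.0 + 861.51 i$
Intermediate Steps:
$k = -6$ ($k = 2 \left(-3\right) = -6$)
$B{\left(A \right)} = -128 - 32 A$ ($B{\left(A \right)} = \left(4 + A\right) \left(-32\right) = -128 - 32 A$)
$o = -8$ ($o = -2 - 6 = -8$)
$j = -8$ ($j = -8 + 0 = -8$)
$Y = 2 - i \sqrt{11597}$ ($Y = 2 - \sqrt{-13069 - -1472} = 2 - \sqrt{-13069 + \left(-128 + 1600\right)} = 2 - \sqrt{-13069 + 1472} = 2 - \sqrt{-11597} = 2 - i \sqrt{11597} \approx 2.0 - 107.69 i$)
$Y j = \left(2 - i \sqrt{11597}\right) \left(-8\right) = -16 + 8 i \sqrt{11597}$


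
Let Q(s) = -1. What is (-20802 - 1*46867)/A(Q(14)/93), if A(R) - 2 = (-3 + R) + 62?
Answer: -6293217/5672 ≈ -1109.5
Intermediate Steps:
A(R) = 61 + R (A(R) = 2 + ((-3 + R) + 62) = 2 + (59 + R) = 61 + R)
(-20802 - 1*46867)/A(Q(14)/93) = (-20802 - 1*46867)/(61 - 1/93) = (-20802 - 46867)/(61 - 1*1/93) = -67669/(61 - 1/93) = -67669/5672/93 = -67669*93/5672 = -6293217/5672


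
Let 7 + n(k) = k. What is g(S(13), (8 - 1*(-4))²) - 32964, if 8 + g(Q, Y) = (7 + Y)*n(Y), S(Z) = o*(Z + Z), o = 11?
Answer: -12285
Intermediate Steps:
S(Z) = 22*Z (S(Z) = 11*(Z + Z) = 11*(2*Z) = 22*Z)
n(k) = -7 + k
g(Q, Y) = -8 + (-7 + Y)*(7 + Y) (g(Q, Y) = -8 + (7 + Y)*(-7 + Y) = -8 + (-7 + Y)*(7 + Y))
g(S(13), (8 - 1*(-4))²) - 32964 = (-57 + ((8 - 1*(-4))²)²) - 32964 = (-57 + ((8 + 4)²)²) - 32964 = (-57 + (12²)²) - 32964 = (-57 + 144²) - 32964 = (-57 + 20736) - 32964 = 20679 - 32964 = -12285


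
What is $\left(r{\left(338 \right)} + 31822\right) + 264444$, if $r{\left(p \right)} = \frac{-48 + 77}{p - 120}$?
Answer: $\frac{64586017}{218} \approx 2.9627 \cdot 10^{5}$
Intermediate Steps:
$r{\left(p \right)} = \frac{29}{-120 + p}$
$\left(r{\left(338 \right)} + 31822\right) + 264444 = \left(\frac{29}{-120 + 338} + 31822\right) + 264444 = \left(\frac{29}{218} + 31822\right) + 264444 = \frac{6937225}{218} + 264444 = \frac{64586017}{218}$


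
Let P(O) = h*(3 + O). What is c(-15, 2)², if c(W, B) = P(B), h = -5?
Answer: 625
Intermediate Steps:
P(O) = -15 - 5*O (P(O) = -5*(3 + O) = -15 - 5*O)
c(W, B) = -15 - 5*B
c(-15, 2)² = (-15 - 5*2)² = (-15 - 10)² = (-25)² = 625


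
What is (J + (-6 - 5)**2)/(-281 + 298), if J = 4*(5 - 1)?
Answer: 137/17 ≈ 8.0588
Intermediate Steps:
J = 16 (J = 4*4 = 16)
(J + (-6 - 5)**2)/(-281 + 298) = (16 + (-6 - 5)**2)/(-281 + 298) = (16 + (-11)**2)/17 = (16 + 121)*(1/17) = 137*(1/17) = 137/17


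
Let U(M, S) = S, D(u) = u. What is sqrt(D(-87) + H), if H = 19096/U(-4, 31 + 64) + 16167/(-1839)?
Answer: 2*sqrt(89207983570)/58235 ≈ 10.258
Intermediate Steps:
H = 11193893/58235 (H = 19096/(31 + 64) + 16167/(-1839) = 19096/95 + 16167*(-1/1839) = 19096*(1/95) - 5389/613 = 19096/95 - 5389/613 = 11193893/58235 ≈ 192.22)
sqrt(D(-87) + H) = sqrt(-87 + 11193893/58235) = sqrt(6127448/58235) = 2*sqrt(89207983570)/58235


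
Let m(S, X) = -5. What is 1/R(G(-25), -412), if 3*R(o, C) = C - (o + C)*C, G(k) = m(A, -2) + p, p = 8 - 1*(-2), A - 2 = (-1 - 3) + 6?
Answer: -1/56032 ≈ -1.7847e-5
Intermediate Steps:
A = 4 (A = 2 + ((-1 - 3) + 6) = 2 + (-4 + 6) = 2 + 2 = 4)
p = 10 (p = 8 + 2 = 10)
G(k) = 5 (G(k) = -5 + 10 = 5)
R(o, C) = C/3 - C*(C + o)/3 (R(o, C) = (C - (o + C)*C)/3 = (C - (C + o)*C)/3 = (C - C*(C + o))/3 = C/3 - C*(C + o)/3)
1/R(G(-25), -412) = 1/((⅓)*(-412)*(1 - 1*(-412) - 1*5)) = 1/((⅓)*(-412)*(1 + 412 - 5)) = 1/((⅓)*(-412)*408) = 1/(-56032) = -1/56032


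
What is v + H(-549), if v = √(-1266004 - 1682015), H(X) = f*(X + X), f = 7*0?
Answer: I*√2948019 ≈ 1717.0*I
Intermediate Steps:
f = 0
H(X) = 0 (H(X) = 0*(X + X) = 0*(2*X) = 0)
v = I*√2948019 (v = √(-2948019) = I*√2948019 ≈ 1717.0*I)
v + H(-549) = I*√2948019 + 0 = I*√2948019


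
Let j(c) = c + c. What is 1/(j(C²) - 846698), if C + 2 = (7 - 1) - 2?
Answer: -1/846690 ≈ -1.1811e-6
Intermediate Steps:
C = 2 (C = -2 + ((7 - 1) - 2) = -2 + (6 - 2) = -2 + 4 = 2)
j(c) = 2*c
1/(j(C²) - 846698) = 1/(2*2² - 846698) = 1/(2*4 - 846698) = 1/(8 - 846698) = 1/(-846690) = -1/846690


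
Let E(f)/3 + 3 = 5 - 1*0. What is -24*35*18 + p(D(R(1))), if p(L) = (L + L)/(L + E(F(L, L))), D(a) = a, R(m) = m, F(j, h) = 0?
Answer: -105838/7 ≈ -15120.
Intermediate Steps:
E(f) = 6 (E(f) = -9 + 3*(5 - 1*0) = -9 + 3*(5 + 0) = -9 + 3*5 = -9 + 15 = 6)
p(L) = 2*L/(6 + L) (p(L) = (L + L)/(L + 6) = (2*L)/(6 + L) = 2*L/(6 + L))
-24*35*18 + p(D(R(1))) = -24*35*18 + 2*1/(6 + 1) = -840*18 + 2*1/7 = -15120 + 2*1*(⅐) = -15120 + 2/7 = -105838/7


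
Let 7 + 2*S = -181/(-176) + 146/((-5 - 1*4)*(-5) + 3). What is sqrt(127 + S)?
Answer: sqrt(8749290)/264 ≈ 11.204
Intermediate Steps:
S = -1547/1056 (S = -7/2 + (-181/(-176) + 146/((-5 - 1*4)*(-5) + 3))/2 = -7/2 + (-181*(-1/176) + 146/((-5 - 4)*(-5) + 3))/2 = -7/2 + (181/176 + 146/(-9*(-5) + 3))/2 = -7/2 + (181/176 + 146/(45 + 3))/2 = -7/2 + (181/176 + 146/48)/2 = -7/2 + (181/176 + 146*(1/48))/2 = -7/2 + (181/176 + 73/24)/2 = -7/2 + (1/2)*(2149/528) = -7/2 + 2149/1056 = -1547/1056 ≈ -1.4650)
sqrt(127 + S) = sqrt(127 - 1547/1056) = sqrt(132565/1056) = sqrt(8749290)/264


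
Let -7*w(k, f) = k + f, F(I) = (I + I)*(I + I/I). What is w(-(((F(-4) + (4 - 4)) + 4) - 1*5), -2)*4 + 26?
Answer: 282/7 ≈ 40.286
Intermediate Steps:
F(I) = 2*I*(1 + I) (F(I) = (2*I)*(I + 1) = (2*I)*(1 + I) = 2*I*(1 + I))
w(k, f) = -f/7 - k/7 (w(k, f) = -(k + f)/7 = -(f + k)/7 = -f/7 - k/7)
w(-(((F(-4) + (4 - 4)) + 4) - 1*5), -2)*4 + 26 = (-⅐*(-2) - (-1)*(((2*(-4)*(1 - 4) + (4 - 4)) + 4) - 1*5)/7)*4 + 26 = (2/7 - (-1)*(((2*(-4)*(-3) + 0) + 4) - 5)/7)*4 + 26 = (2/7 - (-1)*(((24 + 0) + 4) - 5)/7)*4 + 26 = (2/7 - (-1)*((24 + 4) - 5)/7)*4 + 26 = (2/7 - (-1)*(28 - 5)/7)*4 + 26 = (2/7 - (-1)*23/7)*4 + 26 = (2/7 - ⅐*(-23))*4 + 26 = (2/7 + 23/7)*4 + 26 = (25/7)*4 + 26 = 100/7 + 26 = 282/7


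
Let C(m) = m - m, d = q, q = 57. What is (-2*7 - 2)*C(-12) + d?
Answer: 57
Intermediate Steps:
d = 57
C(m) = 0
(-2*7 - 2)*C(-12) + d = (-2*7 - 2)*0 + 57 = (-14 - 2)*0 + 57 = -16*0 + 57 = 0 + 57 = 57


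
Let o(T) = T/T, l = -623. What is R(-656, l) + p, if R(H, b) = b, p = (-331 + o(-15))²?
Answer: 108277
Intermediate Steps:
o(T) = 1
p = 108900 (p = (-331 + 1)² = (-330)² = 108900)
R(-656, l) + p = -623 + 108900 = 108277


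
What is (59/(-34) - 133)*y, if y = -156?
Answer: 357318/17 ≈ 21019.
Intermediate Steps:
(59/(-34) - 133)*y = (59/(-34) - 133)*(-156) = (59*(-1/34) - 133)*(-156) = (-59/34 - 133)*(-156) = -4581/34*(-156) = 357318/17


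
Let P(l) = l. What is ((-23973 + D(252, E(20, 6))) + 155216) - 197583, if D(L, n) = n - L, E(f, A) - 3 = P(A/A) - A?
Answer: -66594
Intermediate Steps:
E(f, A) = 4 - A (E(f, A) = 3 + (A/A - A) = 3 + (1 - A) = 4 - A)
((-23973 + D(252, E(20, 6))) + 155216) - 197583 = ((-23973 + ((4 - 1*6) - 1*252)) + 155216) - 197583 = ((-23973 + ((4 - 6) - 252)) + 155216) - 197583 = ((-23973 + (-2 - 252)) + 155216) - 197583 = ((-23973 - 254) + 155216) - 197583 = (-24227 + 155216) - 197583 = 130989 - 197583 = -66594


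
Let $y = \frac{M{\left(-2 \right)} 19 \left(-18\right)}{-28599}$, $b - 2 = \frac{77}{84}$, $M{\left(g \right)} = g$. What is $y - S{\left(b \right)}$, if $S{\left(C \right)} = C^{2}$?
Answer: $- \frac{11710757}{1372752} \approx -8.5309$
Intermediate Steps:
$b = \frac{35}{12}$ ($b = 2 + \frac{77}{84} = 2 + 77 \cdot \frac{1}{84} = 2 + \frac{11}{12} = \frac{35}{12} \approx 2.9167$)
$y = - \frac{228}{9533}$ ($y = \frac{\left(-2\right) 19 \left(-18\right)}{-28599} = \left(-38\right) \left(-18\right) \left(- \frac{1}{28599}\right) = 684 \left(- \frac{1}{28599}\right) = - \frac{228}{9533} \approx -0.023917$)
$y - S{\left(b \right)} = - \frac{228}{9533} - \left(\frac{35}{12}\right)^{2} = - \frac{228}{9533} - \frac{1225}{144} = - \frac{11710757}{1372752}$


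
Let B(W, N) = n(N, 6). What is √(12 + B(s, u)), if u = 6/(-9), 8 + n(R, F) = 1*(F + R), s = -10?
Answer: 2*√21/3 ≈ 3.0550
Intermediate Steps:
n(R, F) = -8 + F + R (n(R, F) = -8 + 1*(F + R) = -8 + (F + R) = -8 + F + R)
u = -⅔ (u = 6*(-⅑) = -⅔ ≈ -0.66667)
B(W, N) = -2 + N (B(W, N) = -8 + 6 + N = -2 + N)
√(12 + B(s, u)) = √(12 + (-2 - ⅔)) = √(12 - 8/3) = √(28/3) = 2*√21/3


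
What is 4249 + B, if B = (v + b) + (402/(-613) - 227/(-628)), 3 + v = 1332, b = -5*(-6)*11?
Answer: 2274254007/384964 ≈ 5907.7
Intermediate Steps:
b = 330 (b = 30*11 = 330)
v = 1329 (v = -3 + 1332 = 1329)
B = 638541971/384964 (B = (1329 + 330) + (402/(-613) - 227/(-628)) = 1659 + (402*(-1/613) - 227*(-1/628)) = 1659 + (-402/613 + 227/628) = 1659 - 113305/384964 = 638541971/384964 ≈ 1658.7)
4249 + B = 4249 + 638541971/384964 = 2274254007/384964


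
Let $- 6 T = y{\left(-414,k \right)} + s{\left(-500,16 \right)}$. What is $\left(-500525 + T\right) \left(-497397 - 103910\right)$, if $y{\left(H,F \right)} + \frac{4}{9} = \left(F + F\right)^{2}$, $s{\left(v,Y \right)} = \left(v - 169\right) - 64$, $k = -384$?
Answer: $\frac{19440354525655}{54} \approx 3.6001 \cdot 10^{11}$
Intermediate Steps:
$s{\left(v,Y \right)} = -233 + v$ ($s{\left(v,Y \right)} = \left(-169 + v\right) - 64 = -233 + v$)
$y{\left(H,F \right)} = - \frac{4}{9} + 4 F^{2}$ ($y{\left(H,F \right)} = - \frac{4}{9} + \left(F + F\right)^{2} = - \frac{4}{9} + \left(2 F\right)^{2} = - \frac{4}{9} + 4 F^{2}$)
$T = - \frac{5301815}{54}$ ($T = - \frac{\left(- \frac{4}{9} + 4 \left(-384\right)^{2}\right) - 733}{6} = - \frac{\left(- \frac{4}{9} + 4 \cdot 147456\right) - 733}{6} = - \frac{\left(- \frac{4}{9} + 589824\right) - 733}{6} = - \frac{\frac{5308412}{9} - 733}{6} = \left(- \frac{1}{6}\right) \frac{5301815}{9} = - \frac{5301815}{54} \approx -98182.0$)
$\left(-500525 + T\right) \left(-497397 - 103910\right) = \left(-500525 - \frac{5301815}{54}\right) \left(-497397 - 103910\right) = \left(- \frac{32330165}{54}\right) \left(-601307\right) = \frac{19440354525655}{54}$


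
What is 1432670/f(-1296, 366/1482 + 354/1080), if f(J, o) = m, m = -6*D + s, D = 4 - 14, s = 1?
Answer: 1432670/61 ≈ 23486.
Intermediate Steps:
D = -10
m = 61 (m = -6*(-10) + 1 = 60 + 1 = 61)
f(J, o) = 61
1432670/f(-1296, 366/1482 + 354/1080) = 1432670/61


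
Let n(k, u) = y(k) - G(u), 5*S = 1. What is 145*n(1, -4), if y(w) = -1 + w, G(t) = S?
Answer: -29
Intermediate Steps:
S = ⅕ (S = (⅕)*1 = ⅕ ≈ 0.20000)
G(t) = ⅕
n(k, u) = -6/5 + k (n(k, u) = (-1 + k) - 1*⅕ = (-1 + k) - ⅕ = -6/5 + k)
145*n(1, -4) = 145*(-6/5 + 1) = 145*(-⅕) = -29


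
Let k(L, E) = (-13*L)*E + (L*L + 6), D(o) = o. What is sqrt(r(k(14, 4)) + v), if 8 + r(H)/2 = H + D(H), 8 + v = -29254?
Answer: I*sqrt(31382) ≈ 177.15*I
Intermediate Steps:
k(L, E) = 6 + L**2 - 13*E*L (k(L, E) = -13*E*L + (L**2 + 6) = -13*E*L + (6 + L**2) = 6 + L**2 - 13*E*L)
v = -29262 (v = -8 - 29254 = -29262)
r(H) = -16 + 4*H (r(H) = -16 + 2*(H + H) = -16 + 2*(2*H) = -16 + 4*H)
sqrt(r(k(14, 4)) + v) = sqrt((-16 + 4*(6 + 14**2 - 13*4*14)) - 29262) = sqrt((-16 + 4*(6 + 196 - 728)) - 29262) = sqrt((-16 + 4*(-526)) - 29262) = sqrt((-16 - 2104) - 29262) = sqrt(-2120 - 29262) = sqrt(-31382) = I*sqrt(31382)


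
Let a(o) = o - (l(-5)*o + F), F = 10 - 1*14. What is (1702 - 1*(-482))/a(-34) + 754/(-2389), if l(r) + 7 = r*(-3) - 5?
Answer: 215137/7167 ≈ 30.018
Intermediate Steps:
F = -4 (F = 10 - 14 = -4)
l(r) = -12 - 3*r (l(r) = -7 + (r*(-3) - 5) = -7 + (-3*r - 5) = -7 + (-5 - 3*r) = -12 - 3*r)
a(o) = 4 - 2*o (a(o) = o - ((-12 - 3*(-5))*o - 4) = o - ((-12 + 15)*o - 4) = o - (3*o - 4) = o - (-4 + 3*o) = o + (4 - 3*o) = 4 - 2*o)
(1702 - 1*(-482))/a(-34) + 754/(-2389) = (1702 - 1*(-482))/(4 - 2*(-34)) + 754/(-2389) = (1702 + 482)/(4 + 68) + 754*(-1/2389) = 2184/72 - 754/2389 = 2184*(1/72) - 754/2389 = 91/3 - 754/2389 = 215137/7167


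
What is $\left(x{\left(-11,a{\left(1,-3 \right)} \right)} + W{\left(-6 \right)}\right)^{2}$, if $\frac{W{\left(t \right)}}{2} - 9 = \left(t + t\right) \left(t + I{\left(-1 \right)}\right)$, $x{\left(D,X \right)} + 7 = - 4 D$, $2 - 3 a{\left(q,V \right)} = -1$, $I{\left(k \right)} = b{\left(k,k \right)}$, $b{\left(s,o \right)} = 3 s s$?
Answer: $16129$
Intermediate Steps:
$b{\left(s,o \right)} = 3 s^{2}$
$I{\left(k \right)} = 3 k^{2}$
$a{\left(q,V \right)} = 1$ ($a{\left(q,V \right)} = \frac{2}{3} - - \frac{1}{3} = \frac{2}{3} + \frac{1}{3} = 1$)
$x{\left(D,X \right)} = -7 - 4 D$
$W{\left(t \right)} = 18 + 4 t \left(3 + t\right)$ ($W{\left(t \right)} = 18 + 2 \left(t + t\right) \left(t + 3 \left(-1\right)^{2}\right) = 18 + 2 \cdot 2 t \left(t + 3 \cdot 1\right) = 18 + 2 \cdot 2 t \left(t + 3\right) = 18 + 2 \cdot 2 t \left(3 + t\right) = 18 + 4 t \left(3 + t\right)$)
$\left(x{\left(-11,a{\left(1,-3 \right)} \right)} + W{\left(-6 \right)}\right)^{2} = \left(\left(-7 - -44\right) + \left(18 + 4 \left(-6\right)^{2} + 12 \left(-6\right)\right)\right)^{2} = \left(\left(-7 + 44\right) + \left(18 + 4 \cdot 36 - 72\right)\right)^{2} = \left(37 + \left(18 + 144 - 72\right)\right)^{2} = \left(37 + 90\right)^{2} = 127^{2} = 16129$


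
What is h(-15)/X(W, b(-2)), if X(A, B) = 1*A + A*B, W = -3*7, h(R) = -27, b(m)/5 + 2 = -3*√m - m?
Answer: 9/3157 + 135*I*√2/3157 ≈ 0.0028508 + 0.060475*I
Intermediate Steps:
b(m) = -10 - 15*√m - 5*m (b(m) = -10 + 5*(-3*√m - m) = -10 + 5*(-m - 3*√m) = -10 + (-15*√m - 5*m) = -10 - 15*√m - 5*m)
W = -21
X(A, B) = A + A*B
h(-15)/X(W, b(-2)) = -27*(-1/(21*(1 + (-10 - 15*I*√2 - 5*(-2))))) = -27*(-1/(21*(1 + (-10 - 15*I*√2 + 10)))) = -27*(-1/(21*(1 - 15*I*√2))) = -27/(-21 + 315*I*√2)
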